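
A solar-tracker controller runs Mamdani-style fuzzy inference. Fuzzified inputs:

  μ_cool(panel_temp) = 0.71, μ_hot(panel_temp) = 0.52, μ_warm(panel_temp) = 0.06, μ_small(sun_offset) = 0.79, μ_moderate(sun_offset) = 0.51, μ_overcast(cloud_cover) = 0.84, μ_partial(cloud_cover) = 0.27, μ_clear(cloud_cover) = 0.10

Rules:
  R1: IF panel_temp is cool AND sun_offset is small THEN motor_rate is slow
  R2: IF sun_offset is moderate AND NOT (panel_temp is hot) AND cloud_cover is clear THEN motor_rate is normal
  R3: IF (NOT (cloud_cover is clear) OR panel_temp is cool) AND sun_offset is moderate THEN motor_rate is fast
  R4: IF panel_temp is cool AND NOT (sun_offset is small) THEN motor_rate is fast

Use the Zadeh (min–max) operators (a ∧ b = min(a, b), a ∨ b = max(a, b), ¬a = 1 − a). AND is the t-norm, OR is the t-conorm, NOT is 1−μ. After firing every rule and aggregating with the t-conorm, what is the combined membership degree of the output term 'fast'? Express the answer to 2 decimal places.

R1: cool=0.71, small=0.79; AND[min(a, b)] → w = 0.71
R2: moderate=0.51, ¬hot=1−0.52=0.48, clear=0.10; AND[min(a, b)] → w = 0.10
R3: (¬clear=1−0.10=0.90 OR cool=0.71) = 0.90; AND[min(a, b)] with moderate=0.51 → w = 0.51
R4: cool=0.71, ¬small=1−0.79=0.21; AND[min(a, b)] → w = 0.21
Rules with consequent 'fast': {R3, R4} → strengths 0.51, 0.21
Aggregate via t-conorm [max(a, b)]: 0.51

0.51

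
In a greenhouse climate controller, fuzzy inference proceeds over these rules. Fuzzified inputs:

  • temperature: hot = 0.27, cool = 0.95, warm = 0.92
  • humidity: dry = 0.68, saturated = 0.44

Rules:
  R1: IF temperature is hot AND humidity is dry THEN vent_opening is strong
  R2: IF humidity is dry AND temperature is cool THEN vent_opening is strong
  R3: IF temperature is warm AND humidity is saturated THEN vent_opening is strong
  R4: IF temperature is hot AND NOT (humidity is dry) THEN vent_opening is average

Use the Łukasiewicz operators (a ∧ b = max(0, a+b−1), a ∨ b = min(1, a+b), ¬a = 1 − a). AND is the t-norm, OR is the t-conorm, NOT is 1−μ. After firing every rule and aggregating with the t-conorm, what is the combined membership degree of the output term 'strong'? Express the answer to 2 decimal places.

R1: hot=0.27, dry=0.68; AND[max(0, a+b−1)] → w = 0.00
R2: dry=0.68, cool=0.95; AND[max(0, a+b−1)] → w = 0.63
R3: warm=0.92, saturated=0.44; AND[max(0, a+b−1)] → w = 0.36
R4: hot=0.27, ¬dry=1−0.68=0.32; AND[max(0, a+b−1)] → w = 0.00
Rules with consequent 'strong': {R1, R2, R3} → strengths 0.00, 0.63, 0.36
Aggregate via t-conorm [min(1, a+b)]: 0.99

0.99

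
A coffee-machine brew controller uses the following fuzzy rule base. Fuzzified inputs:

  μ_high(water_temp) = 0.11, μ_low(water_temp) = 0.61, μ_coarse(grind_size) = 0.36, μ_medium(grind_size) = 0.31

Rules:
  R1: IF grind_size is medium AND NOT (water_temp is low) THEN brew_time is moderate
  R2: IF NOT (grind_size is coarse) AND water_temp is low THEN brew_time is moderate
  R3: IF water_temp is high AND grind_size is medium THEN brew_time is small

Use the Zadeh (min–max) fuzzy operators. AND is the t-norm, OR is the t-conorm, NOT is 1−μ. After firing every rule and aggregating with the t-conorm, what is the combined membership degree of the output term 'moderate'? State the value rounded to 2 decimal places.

R1: medium=0.31, ¬low=1−0.61=0.39; AND[min(a, b)] → w = 0.31
R2: ¬coarse=1−0.36=0.64, low=0.61; AND[min(a, b)] → w = 0.61
R3: high=0.11, medium=0.31; AND[min(a, b)] → w = 0.11
Rules with consequent 'moderate': {R1, R2} → strengths 0.31, 0.61
Aggregate via t-conorm [max(a, b)]: 0.61

0.61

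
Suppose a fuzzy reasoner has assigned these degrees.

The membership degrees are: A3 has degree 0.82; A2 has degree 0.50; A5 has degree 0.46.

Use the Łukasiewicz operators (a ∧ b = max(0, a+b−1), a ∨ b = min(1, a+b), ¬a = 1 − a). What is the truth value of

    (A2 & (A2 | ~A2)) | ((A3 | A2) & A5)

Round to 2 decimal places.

0.96

~A2 = 1 − 0.50 = 0.50
A2 | ~A2 = min(1, a+b) on (0.50, 0.50) = 1.00
A2 & (A2 | ~A2) = max(0, a+b−1) on (0.50, 1.00) = 0.50
A3 | A2 = min(1, a+b) on (0.82, 0.50) = 1.00
(A3 | A2) & A5 = max(0, a+b−1) on (1.00, 0.46) = 0.46
(A2 & (A2 | ~A2)) | ((A3 | A2) & A5) = min(1, a+b) on (0.50, 0.46) = 0.96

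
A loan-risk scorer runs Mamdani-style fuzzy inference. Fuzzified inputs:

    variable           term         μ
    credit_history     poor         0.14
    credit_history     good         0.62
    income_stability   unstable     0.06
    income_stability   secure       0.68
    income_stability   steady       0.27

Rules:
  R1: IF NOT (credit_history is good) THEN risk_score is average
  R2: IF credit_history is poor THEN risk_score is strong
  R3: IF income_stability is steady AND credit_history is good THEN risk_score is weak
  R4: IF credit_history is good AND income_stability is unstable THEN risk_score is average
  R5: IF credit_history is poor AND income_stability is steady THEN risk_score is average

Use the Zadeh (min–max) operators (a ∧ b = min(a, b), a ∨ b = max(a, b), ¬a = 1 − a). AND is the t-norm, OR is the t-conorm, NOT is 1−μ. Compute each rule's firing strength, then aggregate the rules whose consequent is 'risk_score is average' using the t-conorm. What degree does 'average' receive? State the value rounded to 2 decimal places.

0.38

R1: ¬good=1−0.62=0.38 → w = 0.38
R2: poor=0.14 → w = 0.14
R3: steady=0.27, good=0.62; AND[min(a, b)] → w = 0.27
R4: good=0.62, unstable=0.06; AND[min(a, b)] → w = 0.06
R5: poor=0.14, steady=0.27; AND[min(a, b)] → w = 0.14
Rules with consequent 'average': {R1, R4, R5} → strengths 0.38, 0.06, 0.14
Aggregate via t-conorm [max(a, b)]: 0.38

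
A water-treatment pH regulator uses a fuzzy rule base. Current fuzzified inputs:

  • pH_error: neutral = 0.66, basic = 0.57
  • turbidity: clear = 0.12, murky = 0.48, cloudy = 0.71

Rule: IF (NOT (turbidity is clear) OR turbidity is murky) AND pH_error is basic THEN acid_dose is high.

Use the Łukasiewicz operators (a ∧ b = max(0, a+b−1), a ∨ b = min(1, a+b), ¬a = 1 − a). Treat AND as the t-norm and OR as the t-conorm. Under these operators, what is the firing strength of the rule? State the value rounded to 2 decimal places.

firing strength: (¬clear=1−0.12=0.88 OR murky=0.48) = 1.00; AND[max(0, a+b−1)] with basic=0.57 → w = 0.57

0.57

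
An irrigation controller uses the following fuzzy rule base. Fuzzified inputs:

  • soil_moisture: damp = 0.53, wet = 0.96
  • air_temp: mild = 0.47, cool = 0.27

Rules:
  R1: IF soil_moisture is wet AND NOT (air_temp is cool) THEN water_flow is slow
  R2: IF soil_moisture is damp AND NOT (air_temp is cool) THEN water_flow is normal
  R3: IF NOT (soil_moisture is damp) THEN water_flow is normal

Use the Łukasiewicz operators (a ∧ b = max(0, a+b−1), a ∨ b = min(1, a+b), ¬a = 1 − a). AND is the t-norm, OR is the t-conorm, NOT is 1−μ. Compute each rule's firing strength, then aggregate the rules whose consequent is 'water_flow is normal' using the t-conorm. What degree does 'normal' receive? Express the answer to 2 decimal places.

R1: wet=0.96, ¬cool=1−0.27=0.73; AND[max(0, a+b−1)] → w = 0.69
R2: damp=0.53, ¬cool=1−0.27=0.73; AND[max(0, a+b−1)] → w = 0.26
R3: ¬damp=1−0.53=0.47 → w = 0.47
Rules with consequent 'normal': {R2, R3} → strengths 0.26, 0.47
Aggregate via t-conorm [min(1, a+b)]: 0.73

0.73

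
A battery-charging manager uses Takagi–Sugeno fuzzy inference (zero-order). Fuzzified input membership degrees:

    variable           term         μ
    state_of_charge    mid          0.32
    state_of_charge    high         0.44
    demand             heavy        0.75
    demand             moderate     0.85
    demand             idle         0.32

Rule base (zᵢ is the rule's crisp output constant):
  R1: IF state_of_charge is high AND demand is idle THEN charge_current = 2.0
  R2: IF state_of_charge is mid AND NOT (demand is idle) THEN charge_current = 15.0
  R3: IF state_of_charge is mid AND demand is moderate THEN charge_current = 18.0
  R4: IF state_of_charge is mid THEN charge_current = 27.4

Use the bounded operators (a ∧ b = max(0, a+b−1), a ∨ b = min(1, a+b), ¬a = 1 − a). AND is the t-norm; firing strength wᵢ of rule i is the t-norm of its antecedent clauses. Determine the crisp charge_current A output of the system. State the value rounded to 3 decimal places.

R1 (z=2.0): high=0.44, idle=0.32; AND[max(0, a+b−1)] → w = 0.00
R2 (z=15.0): mid=0.32, ¬idle=1−0.32=0.68; AND[max(0, a+b−1)] → w = 0.00
R3 (z=18.0): mid=0.32, moderate=0.85; AND[max(0, a+b−1)] → w = 0.17
R4 (z=27.4): mid=0.32 → w = 0.32
Weighted average = (0.00·2.0 + 0.00·15.0 + 0.17·18.0 + 0.32·27.4) / (0.00 + 0.00 + 0.17 + 0.32)
  = 11.8280 / 0.4900 = 24.139

24.139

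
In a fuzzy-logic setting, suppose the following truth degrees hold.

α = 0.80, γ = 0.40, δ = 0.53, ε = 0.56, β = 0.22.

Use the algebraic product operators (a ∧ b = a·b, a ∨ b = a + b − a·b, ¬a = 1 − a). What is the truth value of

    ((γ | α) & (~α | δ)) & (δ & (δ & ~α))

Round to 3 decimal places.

γ | α = a + b − a·b on (0.4000, 0.8000) = 0.8800
~α = 1 − 0.8000 = 0.2000
~α | δ = a + b − a·b on (0.2000, 0.5300) = 0.6240
(γ | α) & (~α | δ) = a·b on (0.8800, 0.6240) = 0.5491
~α = 1 − 0.8000 = 0.2000
δ & ~α = a·b on (0.5300, 0.2000) = 0.1060
δ & (δ & ~α) = a·b on (0.5300, 0.1060) = 0.0562
((γ | α) & (~α | δ)) & (δ & (δ & ~α)) = a·b on (0.5491, 0.0562) = 0.0308

0.031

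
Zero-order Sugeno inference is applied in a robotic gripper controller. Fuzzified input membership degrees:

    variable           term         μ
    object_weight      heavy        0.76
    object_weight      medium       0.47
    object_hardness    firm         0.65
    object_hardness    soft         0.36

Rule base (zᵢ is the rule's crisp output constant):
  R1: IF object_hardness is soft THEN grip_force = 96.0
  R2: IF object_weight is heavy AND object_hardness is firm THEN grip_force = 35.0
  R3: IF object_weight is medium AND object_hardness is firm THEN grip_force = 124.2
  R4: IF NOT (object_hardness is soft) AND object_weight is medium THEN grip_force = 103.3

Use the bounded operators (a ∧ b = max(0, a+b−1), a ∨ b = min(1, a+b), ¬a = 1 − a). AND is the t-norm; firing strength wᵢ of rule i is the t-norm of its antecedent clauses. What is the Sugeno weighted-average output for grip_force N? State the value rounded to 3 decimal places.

75.177

R1 (z=96.0): soft=0.36 → w = 0.36
R2 (z=35.0): heavy=0.76, firm=0.65; AND[max(0, a+b−1)] → w = 0.41
R3 (z=124.2): medium=0.47, firm=0.65; AND[max(0, a+b−1)] → w = 0.12
R4 (z=103.3): ¬soft=1−0.36=0.64, medium=0.47; AND[max(0, a+b−1)] → w = 0.11
Weighted average = (0.36·96.0 + 0.41·35.0 + 0.12·124.2 + 0.11·103.3) / (0.36 + 0.41 + 0.12 + 0.11)
  = 75.1770 / 1.0000 = 75.177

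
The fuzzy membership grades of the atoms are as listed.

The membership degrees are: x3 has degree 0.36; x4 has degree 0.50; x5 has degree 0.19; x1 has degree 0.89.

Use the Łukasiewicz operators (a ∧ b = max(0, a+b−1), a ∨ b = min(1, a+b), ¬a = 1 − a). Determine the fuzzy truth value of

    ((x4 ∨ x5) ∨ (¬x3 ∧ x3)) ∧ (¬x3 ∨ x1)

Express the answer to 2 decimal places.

x4 ∨ x5 = min(1, a+b) on (0.50, 0.19) = 0.69
¬x3 = 1 − 0.36 = 0.64
¬x3 ∧ x3 = max(0, a+b−1) on (0.64, 0.36) = 0.00
(x4 ∨ x5) ∨ (¬x3 ∧ x3) = min(1, a+b) on (0.69, 0.00) = 0.69
¬x3 = 1 − 0.36 = 0.64
¬x3 ∨ x1 = min(1, a+b) on (0.64, 0.89) = 1.00
((x4 ∨ x5) ∨ (¬x3 ∧ x3)) ∧ (¬x3 ∨ x1) = max(0, a+b−1) on (0.69, 1.00) = 0.69

0.69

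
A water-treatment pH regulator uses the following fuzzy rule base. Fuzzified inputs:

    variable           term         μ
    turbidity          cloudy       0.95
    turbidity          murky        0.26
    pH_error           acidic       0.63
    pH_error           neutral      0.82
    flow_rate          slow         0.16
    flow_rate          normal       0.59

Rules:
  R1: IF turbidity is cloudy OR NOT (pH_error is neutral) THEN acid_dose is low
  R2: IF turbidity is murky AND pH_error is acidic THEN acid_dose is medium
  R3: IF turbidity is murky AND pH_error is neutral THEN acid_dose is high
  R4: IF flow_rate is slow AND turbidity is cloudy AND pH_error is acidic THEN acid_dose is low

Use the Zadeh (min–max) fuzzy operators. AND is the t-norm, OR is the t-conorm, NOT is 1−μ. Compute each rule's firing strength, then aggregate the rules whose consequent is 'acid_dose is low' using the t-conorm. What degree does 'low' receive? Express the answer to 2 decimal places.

0.95

R1: cloudy=0.95, ¬neutral=1−0.82=0.18; OR[max(a, b)] → w = 0.95
R2: murky=0.26, acidic=0.63; AND[min(a, b)] → w = 0.26
R3: murky=0.26, neutral=0.82; AND[min(a, b)] → w = 0.26
R4: slow=0.16, cloudy=0.95, acidic=0.63; AND[min(a, b)] → w = 0.16
Rules with consequent 'low': {R1, R4} → strengths 0.95, 0.16
Aggregate via t-conorm [max(a, b)]: 0.95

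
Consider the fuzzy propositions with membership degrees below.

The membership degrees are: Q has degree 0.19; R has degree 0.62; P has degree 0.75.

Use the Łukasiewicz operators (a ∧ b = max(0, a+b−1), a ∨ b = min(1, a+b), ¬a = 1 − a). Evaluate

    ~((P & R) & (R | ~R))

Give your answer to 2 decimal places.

0.63

P & R = max(0, a+b−1) on (0.75, 0.62) = 0.37
~R = 1 − 0.62 = 0.38
R | ~R = min(1, a+b) on (0.62, 0.38) = 1.00
(P & R) & (R | ~R) = max(0, a+b−1) on (0.37, 1.00) = 0.37
~((P & R) & (R | ~R)) = 1 − 0.37 = 0.63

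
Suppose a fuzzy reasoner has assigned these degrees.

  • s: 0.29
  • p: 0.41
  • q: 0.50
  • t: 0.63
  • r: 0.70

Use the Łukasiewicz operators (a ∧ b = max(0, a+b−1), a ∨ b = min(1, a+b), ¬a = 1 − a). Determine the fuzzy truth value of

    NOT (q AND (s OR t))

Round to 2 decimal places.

0.58

s OR t = min(1, a+b) on (0.29, 0.63) = 0.92
q AND (s OR t) = max(0, a+b−1) on (0.50, 0.92) = 0.42
NOT (q AND (s OR t)) = 1 − 0.42 = 0.58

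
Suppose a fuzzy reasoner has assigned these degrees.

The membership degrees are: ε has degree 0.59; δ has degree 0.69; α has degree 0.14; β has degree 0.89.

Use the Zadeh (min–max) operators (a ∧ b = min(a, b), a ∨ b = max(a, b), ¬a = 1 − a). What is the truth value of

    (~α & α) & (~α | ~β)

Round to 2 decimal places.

~α = 1 − 0.14 = 0.86
~α & α = min(a, b) on (0.86, 0.14) = 0.14
~α = 1 − 0.14 = 0.86
~β = 1 − 0.89 = 0.11
~α | ~β = max(a, b) on (0.86, 0.11) = 0.86
(~α & α) & (~α | ~β) = min(a, b) on (0.14, 0.86) = 0.14

0.14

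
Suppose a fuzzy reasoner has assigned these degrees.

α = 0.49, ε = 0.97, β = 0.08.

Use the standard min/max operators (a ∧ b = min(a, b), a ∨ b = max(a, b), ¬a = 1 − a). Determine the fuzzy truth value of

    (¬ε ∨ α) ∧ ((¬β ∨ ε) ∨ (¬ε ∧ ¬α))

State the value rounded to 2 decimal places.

¬ε = 1 − 0.97 = 0.03
¬ε ∨ α = max(a, b) on (0.03, 0.49) = 0.49
¬β = 1 − 0.08 = 0.92
¬β ∨ ε = max(a, b) on (0.92, 0.97) = 0.97
¬ε = 1 − 0.97 = 0.03
¬α = 1 − 0.49 = 0.51
¬ε ∧ ¬α = min(a, b) on (0.03, 0.51) = 0.03
(¬β ∨ ε) ∨ (¬ε ∧ ¬α) = max(a, b) on (0.97, 0.03) = 0.97
(¬ε ∨ α) ∧ ((¬β ∨ ε) ∨ (¬ε ∧ ¬α)) = min(a, b) on (0.49, 0.97) = 0.49

0.49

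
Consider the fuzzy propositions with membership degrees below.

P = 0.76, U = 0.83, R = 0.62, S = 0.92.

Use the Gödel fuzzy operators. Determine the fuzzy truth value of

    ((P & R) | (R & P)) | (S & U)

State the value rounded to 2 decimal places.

0.83

P & R = min(a, b) on (0.76, 0.62) = 0.62
R & P = min(a, b) on (0.62, 0.76) = 0.62
(P & R) | (R & P) = max(a, b) on (0.62, 0.62) = 0.62
S & U = min(a, b) on (0.92, 0.83) = 0.83
((P & R) | (R & P)) | (S & U) = max(a, b) on (0.62, 0.83) = 0.83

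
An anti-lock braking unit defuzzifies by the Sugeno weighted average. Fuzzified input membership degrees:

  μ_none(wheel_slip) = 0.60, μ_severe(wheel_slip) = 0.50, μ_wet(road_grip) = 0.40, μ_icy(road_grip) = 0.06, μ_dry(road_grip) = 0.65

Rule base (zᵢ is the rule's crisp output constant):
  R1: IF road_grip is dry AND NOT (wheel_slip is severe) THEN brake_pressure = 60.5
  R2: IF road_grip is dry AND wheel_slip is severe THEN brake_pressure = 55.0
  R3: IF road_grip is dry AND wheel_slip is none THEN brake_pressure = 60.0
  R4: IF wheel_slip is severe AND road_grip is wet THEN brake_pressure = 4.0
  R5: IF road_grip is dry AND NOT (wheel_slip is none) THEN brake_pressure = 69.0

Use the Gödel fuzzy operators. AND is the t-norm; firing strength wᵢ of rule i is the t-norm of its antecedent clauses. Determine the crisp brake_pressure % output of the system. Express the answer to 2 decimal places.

R1 (z=60.5): dry=0.65, ¬severe=1−0.50=0.50; AND[min(a, b)] → w = 0.50
R2 (z=55.0): dry=0.65, severe=0.50; AND[min(a, b)] → w = 0.50
R3 (z=60.0): dry=0.65, none=0.60; AND[min(a, b)] → w = 0.60
R4 (z=4.0): severe=0.50, wet=0.40; AND[min(a, b)] → w = 0.40
R5 (z=69.0): dry=0.65, ¬none=1−0.60=0.40; AND[min(a, b)] → w = 0.40
Weighted average = (0.50·60.5 + 0.50·55.0 + 0.60·60.0 + 0.40·4.0 + 0.40·69.0) / (0.50 + 0.50 + 0.60 + 0.40 + 0.40)
  = 122.9500 / 2.4000 = 51.23

51.23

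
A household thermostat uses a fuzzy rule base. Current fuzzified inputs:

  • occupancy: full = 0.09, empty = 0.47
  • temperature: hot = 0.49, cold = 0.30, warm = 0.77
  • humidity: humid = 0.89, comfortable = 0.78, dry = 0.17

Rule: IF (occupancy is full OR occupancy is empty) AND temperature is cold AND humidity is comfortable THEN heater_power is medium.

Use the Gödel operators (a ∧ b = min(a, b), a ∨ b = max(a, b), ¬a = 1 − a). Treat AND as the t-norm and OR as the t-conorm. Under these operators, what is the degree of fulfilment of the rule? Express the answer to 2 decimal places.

firing strength: (full=0.09 OR empty=0.47) = 0.47; AND[min(a, b)] with cold=0.30, comfortable=0.78 → w = 0.30

0.30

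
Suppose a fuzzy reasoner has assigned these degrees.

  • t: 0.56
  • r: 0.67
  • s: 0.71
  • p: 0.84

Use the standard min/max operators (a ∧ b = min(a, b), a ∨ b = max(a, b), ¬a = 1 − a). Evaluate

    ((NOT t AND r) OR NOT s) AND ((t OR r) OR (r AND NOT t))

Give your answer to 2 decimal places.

NOT t = 1 − 0.56 = 0.44
NOT t AND r = min(a, b) on (0.44, 0.67) = 0.44
NOT s = 1 − 0.71 = 0.29
(NOT t AND r) OR NOT s = max(a, b) on (0.44, 0.29) = 0.44
t OR r = max(a, b) on (0.56, 0.67) = 0.67
NOT t = 1 − 0.56 = 0.44
r AND NOT t = min(a, b) on (0.67, 0.44) = 0.44
(t OR r) OR (r AND NOT t) = max(a, b) on (0.67, 0.44) = 0.67
((NOT t AND r) OR NOT s) AND ((t OR r) OR (r AND NOT t)) = min(a, b) on (0.44, 0.67) = 0.44

0.44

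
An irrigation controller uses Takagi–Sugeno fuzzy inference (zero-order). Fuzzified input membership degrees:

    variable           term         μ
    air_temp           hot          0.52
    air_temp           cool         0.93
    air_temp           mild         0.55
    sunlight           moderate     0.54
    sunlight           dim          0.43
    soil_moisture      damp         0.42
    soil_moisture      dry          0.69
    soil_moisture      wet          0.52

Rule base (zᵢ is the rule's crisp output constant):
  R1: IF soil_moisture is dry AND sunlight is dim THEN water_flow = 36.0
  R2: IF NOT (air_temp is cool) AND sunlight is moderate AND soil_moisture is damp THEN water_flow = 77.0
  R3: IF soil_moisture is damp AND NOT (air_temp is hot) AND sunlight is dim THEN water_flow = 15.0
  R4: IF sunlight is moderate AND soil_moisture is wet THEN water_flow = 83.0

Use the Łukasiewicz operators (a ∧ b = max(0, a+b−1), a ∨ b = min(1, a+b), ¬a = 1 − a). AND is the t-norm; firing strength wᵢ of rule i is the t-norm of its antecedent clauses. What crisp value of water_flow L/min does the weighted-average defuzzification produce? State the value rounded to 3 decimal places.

51.667

R1 (z=36.0): dry=0.69, dim=0.43; AND[max(0, a+b−1)] → w = 0.12
R2 (z=77.0): ¬cool=1−0.93=0.07, moderate=0.54, damp=0.42; AND[max(0, a+b−1)] → w = 0.00
R3 (z=15.0): damp=0.42, ¬hot=1−0.52=0.48, dim=0.43; AND[max(0, a+b−1)] → w = 0.00
R4 (z=83.0): moderate=0.54, wet=0.52; AND[max(0, a+b−1)] → w = 0.06
Weighted average = (0.12·36.0 + 0.00·77.0 + 0.00·15.0 + 0.06·83.0) / (0.12 + 0.00 + 0.00 + 0.06)
  = 9.3000 / 0.1800 = 51.667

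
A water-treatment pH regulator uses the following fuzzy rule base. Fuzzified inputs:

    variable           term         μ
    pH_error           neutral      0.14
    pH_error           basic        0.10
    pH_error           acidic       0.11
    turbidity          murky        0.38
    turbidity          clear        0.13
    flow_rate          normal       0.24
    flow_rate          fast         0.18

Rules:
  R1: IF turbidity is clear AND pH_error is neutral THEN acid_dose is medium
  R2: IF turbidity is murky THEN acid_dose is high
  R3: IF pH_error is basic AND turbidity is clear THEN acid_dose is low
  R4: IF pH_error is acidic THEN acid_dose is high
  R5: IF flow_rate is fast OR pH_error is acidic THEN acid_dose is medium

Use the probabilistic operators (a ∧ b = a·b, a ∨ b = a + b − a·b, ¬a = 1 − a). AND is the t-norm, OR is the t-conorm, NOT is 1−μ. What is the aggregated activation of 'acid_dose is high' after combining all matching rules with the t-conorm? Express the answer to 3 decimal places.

0.448

R1: clear=0.13, neutral=0.14; AND[a·b] → w = 0.0182
R2: murky=0.38 → w = 0.3800
R3: basic=0.10, clear=0.13; AND[a·b] → w = 0.0130
R4: acidic=0.11 → w = 0.1100
R5: fast=0.18, acidic=0.11; OR[a + b − a·b] → w = 0.2702
Rules with consequent 'high': {R2, R4} → strengths 0.3800, 0.1100
Aggregate via t-conorm [a + b − a·b]: 0.4482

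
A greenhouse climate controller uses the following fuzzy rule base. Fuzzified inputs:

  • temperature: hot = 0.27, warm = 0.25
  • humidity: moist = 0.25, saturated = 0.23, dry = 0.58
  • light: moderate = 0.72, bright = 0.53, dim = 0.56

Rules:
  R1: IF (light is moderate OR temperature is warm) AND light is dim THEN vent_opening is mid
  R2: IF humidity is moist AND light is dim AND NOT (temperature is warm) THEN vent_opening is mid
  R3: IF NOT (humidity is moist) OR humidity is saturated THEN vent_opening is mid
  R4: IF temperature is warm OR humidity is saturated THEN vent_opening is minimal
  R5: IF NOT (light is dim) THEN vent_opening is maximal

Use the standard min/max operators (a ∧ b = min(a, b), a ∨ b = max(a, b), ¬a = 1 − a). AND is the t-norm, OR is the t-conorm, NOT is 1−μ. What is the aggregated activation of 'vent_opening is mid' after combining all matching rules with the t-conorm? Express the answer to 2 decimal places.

R1: (moderate=0.72 OR warm=0.25) = 0.72; AND[min(a, b)] with dim=0.56 → w = 0.56
R2: moist=0.25, dim=0.56, ¬warm=1−0.25=0.75; AND[min(a, b)] → w = 0.25
R3: ¬moist=1−0.25=0.75, saturated=0.23; OR[max(a, b)] → w = 0.75
R4: warm=0.25, saturated=0.23; OR[max(a, b)] → w = 0.25
R5: ¬dim=1−0.56=0.44 → w = 0.44
Rules with consequent 'mid': {R1, R2, R3} → strengths 0.56, 0.25, 0.75
Aggregate via t-conorm [max(a, b)]: 0.75

0.75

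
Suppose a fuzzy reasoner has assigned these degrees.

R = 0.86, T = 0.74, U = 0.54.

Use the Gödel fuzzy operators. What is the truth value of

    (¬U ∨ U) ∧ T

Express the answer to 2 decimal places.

¬U = 1 − 0.54 = 0.46
¬U ∨ U = max(a, b) on (0.46, 0.54) = 0.54
(¬U ∨ U) ∧ T = min(a, b) on (0.54, 0.74) = 0.54

0.54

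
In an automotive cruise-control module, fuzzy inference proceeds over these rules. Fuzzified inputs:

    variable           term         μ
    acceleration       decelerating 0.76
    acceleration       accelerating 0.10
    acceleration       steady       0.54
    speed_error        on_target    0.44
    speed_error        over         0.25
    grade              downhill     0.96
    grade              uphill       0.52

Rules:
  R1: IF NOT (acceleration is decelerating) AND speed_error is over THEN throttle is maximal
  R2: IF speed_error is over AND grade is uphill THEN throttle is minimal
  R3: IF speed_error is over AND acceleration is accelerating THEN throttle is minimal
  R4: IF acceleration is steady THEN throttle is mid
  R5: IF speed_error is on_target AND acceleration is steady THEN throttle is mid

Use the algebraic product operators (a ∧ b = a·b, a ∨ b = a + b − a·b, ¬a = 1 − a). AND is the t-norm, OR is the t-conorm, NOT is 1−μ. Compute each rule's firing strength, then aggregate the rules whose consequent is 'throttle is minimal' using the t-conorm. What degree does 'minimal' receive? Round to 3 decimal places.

0.152

R1: ¬decelerating=1−0.76=0.24, over=0.25; AND[a·b] → w = 0.0600
R2: over=0.25, uphill=0.52; AND[a·b] → w = 0.1300
R3: over=0.25, accelerating=0.10; AND[a·b] → w = 0.0250
R4: steady=0.54 → w = 0.5400
R5: on_target=0.44, steady=0.54; AND[a·b] → w = 0.2376
Rules with consequent 'minimal': {R2, R3} → strengths 0.1300, 0.0250
Aggregate via t-conorm [a + b − a·b]: 0.1517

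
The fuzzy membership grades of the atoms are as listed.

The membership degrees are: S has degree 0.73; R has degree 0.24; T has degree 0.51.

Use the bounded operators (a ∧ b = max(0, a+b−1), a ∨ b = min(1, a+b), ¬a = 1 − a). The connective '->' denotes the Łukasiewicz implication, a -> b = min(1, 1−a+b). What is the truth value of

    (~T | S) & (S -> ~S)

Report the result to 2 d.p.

0.54

~T = 1 − 0.51 = 0.49
~T | S = min(1, a+b) on (0.49, 0.73) = 1.00
~S = 1 − 0.73 = 0.27
S -> ~S  [Łukasiewicz: min(1, 1−a+b)] with a=0.73, b=0.27 → 0.54
(~T | S) & (S -> ~S) = max(0, a+b−1) on (1.00, 0.54) = 0.54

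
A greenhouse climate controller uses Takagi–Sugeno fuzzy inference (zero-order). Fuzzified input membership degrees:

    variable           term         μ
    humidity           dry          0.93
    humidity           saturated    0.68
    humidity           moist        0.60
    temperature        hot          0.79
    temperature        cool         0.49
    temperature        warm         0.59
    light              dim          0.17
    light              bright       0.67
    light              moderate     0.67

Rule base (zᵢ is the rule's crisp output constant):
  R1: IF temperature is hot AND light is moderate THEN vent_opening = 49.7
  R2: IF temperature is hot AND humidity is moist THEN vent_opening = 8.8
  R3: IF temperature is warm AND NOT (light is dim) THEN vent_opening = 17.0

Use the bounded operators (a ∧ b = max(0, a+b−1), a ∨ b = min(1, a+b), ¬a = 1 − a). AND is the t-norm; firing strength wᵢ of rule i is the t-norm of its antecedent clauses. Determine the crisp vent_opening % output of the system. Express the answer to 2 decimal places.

26.33

R1 (z=49.7): hot=0.79, moderate=0.67; AND[max(0, a+b−1)] → w = 0.46
R2 (z=8.8): hot=0.79, moist=0.60; AND[max(0, a+b−1)] → w = 0.39
R3 (z=17.0): warm=0.59, ¬dim=1−0.17=0.83; AND[max(0, a+b−1)] → w = 0.42
Weighted average = (0.46·49.7 + 0.39·8.8 + 0.42·17.0) / (0.46 + 0.39 + 0.42)
  = 33.4340 / 1.2700 = 26.33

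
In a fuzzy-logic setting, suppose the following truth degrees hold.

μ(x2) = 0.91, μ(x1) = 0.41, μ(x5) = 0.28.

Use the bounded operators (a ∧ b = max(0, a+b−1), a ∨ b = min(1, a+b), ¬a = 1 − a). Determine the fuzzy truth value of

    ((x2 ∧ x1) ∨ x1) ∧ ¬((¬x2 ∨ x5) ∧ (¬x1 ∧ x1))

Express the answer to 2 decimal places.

x2 ∧ x1 = max(0, a+b−1) on (0.91, 0.41) = 0.32
(x2 ∧ x1) ∨ x1 = min(1, a+b) on (0.32, 0.41) = 0.73
¬x2 = 1 − 0.91 = 0.09
¬x2 ∨ x5 = min(1, a+b) on (0.09, 0.28) = 0.37
¬x1 = 1 − 0.41 = 0.59
¬x1 ∧ x1 = max(0, a+b−1) on (0.59, 0.41) = 0.00
(¬x2 ∨ x5) ∧ (¬x1 ∧ x1) = max(0, a+b−1) on (0.37, 0.00) = 0.00
¬((¬x2 ∨ x5) ∧ (¬x1 ∧ x1)) = 1 − 0.00 = 1.00
((x2 ∧ x1) ∨ x1) ∧ ¬((¬x2 ∨ x5) ∧ (¬x1 ∧ x1)) = max(0, a+b−1) on (0.73, 1.00) = 0.73

0.73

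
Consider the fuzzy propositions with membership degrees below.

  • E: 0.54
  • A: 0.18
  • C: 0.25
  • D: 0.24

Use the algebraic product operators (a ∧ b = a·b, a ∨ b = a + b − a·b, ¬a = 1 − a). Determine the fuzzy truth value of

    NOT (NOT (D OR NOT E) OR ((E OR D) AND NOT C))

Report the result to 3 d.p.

0.302

NOT E = 1 − 0.5400 = 0.4600
D OR NOT E = a + b − a·b on (0.2400, 0.4600) = 0.5896
NOT (D OR NOT E) = 1 − 0.5896 = 0.4104
E OR D = a + b − a·b on (0.5400, 0.2400) = 0.6504
NOT C = 1 − 0.2500 = 0.7500
(E OR D) AND NOT C = a·b on (0.6504, 0.7500) = 0.4878
NOT (D OR NOT E) OR ((E OR D) AND NOT C) = a + b − a·b on (0.4104, 0.4878) = 0.6980
NOT (NOT (D OR NOT E) OR ((E OR D) AND NOT C)) = 1 − 0.6980 = 0.3020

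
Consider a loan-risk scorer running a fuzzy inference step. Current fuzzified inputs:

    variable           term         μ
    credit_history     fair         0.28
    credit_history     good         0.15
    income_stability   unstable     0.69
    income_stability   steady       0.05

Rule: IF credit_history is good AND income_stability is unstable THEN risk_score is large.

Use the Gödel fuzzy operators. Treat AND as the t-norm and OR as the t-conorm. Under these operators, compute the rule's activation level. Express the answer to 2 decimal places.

0.15

firing strength: good=0.15, unstable=0.69; AND[min(a, b)] → w = 0.15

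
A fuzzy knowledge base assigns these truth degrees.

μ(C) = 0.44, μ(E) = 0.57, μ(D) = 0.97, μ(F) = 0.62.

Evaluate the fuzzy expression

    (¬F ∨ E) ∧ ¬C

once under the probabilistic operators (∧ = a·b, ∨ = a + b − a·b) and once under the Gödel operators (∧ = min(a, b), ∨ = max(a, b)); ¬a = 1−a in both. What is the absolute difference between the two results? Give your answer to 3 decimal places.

0.149

Under probabilistic:
  ¬F = 1 − 0.6200 = 0.3800
  ¬F ∨ E = a + b − a·b on (0.3800, 0.5700) = 0.7334
  ¬C = 1 − 0.4400 = 0.5600
  (¬F ∨ E) ∧ ¬C = a·b on (0.7334, 0.5600) = 0.4107
  → value = 0.4107
Under Gödel:
  ¬F = 1 − 0.62 = 0.38
  ¬F ∨ E = max(a, b) on (0.38, 0.57) = 0.57
  ¬C = 1 − 0.44 = 0.56
  (¬F ∨ E) ∧ ¬C = min(a, b) on (0.57, 0.56) = 0.56
  → value = 0.5600
|0.4107 − 0.5600| = 0.149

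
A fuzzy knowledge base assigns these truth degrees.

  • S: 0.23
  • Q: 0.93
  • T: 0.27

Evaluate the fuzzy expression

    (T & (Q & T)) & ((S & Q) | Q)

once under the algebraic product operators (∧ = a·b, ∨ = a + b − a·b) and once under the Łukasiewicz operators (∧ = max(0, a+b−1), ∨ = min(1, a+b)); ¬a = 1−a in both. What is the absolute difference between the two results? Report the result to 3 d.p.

0.064

Under algebraic product:
  Q & T = a·b on (0.9300, 0.2700) = 0.2511
  T & (Q & T) = a·b on (0.2700, 0.2511) = 0.0678
  S & Q = a·b on (0.2300, 0.9300) = 0.2139
  (S & Q) | Q = a + b − a·b on (0.2139, 0.9300) = 0.9450
  (T & (Q & T)) & ((S & Q) | Q) = a·b on (0.0678, 0.9450) = 0.0641
  → value = 0.0641
Under Łukasiewicz:
  Q & T = max(0, a+b−1) on (0.93, 0.27) = 0.20
  T & (Q & T) = max(0, a+b−1) on (0.27, 0.20) = 0.00
  S & Q = max(0, a+b−1) on (0.23, 0.93) = 0.16
  (S & Q) | Q = min(1, a+b) on (0.16, 0.93) = 1.00
  (T & (Q & T)) & ((S & Q) | Q) = max(0, a+b−1) on (0.00, 1.00) = 0.00
  → value = 0.0000
|0.0641 − 0.0000| = 0.064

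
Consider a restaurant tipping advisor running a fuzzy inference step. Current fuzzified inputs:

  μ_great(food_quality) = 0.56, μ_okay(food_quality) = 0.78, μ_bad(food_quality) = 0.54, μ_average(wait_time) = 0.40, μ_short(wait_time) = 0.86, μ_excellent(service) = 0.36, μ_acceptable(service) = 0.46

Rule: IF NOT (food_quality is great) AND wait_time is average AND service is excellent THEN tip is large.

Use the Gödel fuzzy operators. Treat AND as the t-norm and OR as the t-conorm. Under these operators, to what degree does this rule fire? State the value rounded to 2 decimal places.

0.36

firing strength: ¬great=1−0.56=0.44, average=0.40, excellent=0.36; AND[min(a, b)] → w = 0.36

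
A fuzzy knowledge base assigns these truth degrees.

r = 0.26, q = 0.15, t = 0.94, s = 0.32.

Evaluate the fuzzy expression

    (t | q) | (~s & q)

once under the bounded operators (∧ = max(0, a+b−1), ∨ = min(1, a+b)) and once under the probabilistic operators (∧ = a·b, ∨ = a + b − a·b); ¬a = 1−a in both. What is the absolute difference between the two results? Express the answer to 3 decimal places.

0.046

Under bounded:
  t | q = min(1, a+b) on (0.94, 0.15) = 1.00
  ~s = 1 − 0.32 = 0.68
  ~s & q = max(0, a+b−1) on (0.68, 0.15) = 0.00
  (t | q) | (~s & q) = min(1, a+b) on (1.00, 0.00) = 1.00
  → value = 1.0000
Under probabilistic:
  t | q = a + b − a·b on (0.9400, 0.1500) = 0.9490
  ~s = 1 − 0.3200 = 0.6800
  ~s & q = a·b on (0.6800, 0.1500) = 0.1020
  (t | q) | (~s & q) = a + b − a·b on (0.9490, 0.1020) = 0.9542
  → value = 0.9542
|1.0000 − 0.9542| = 0.046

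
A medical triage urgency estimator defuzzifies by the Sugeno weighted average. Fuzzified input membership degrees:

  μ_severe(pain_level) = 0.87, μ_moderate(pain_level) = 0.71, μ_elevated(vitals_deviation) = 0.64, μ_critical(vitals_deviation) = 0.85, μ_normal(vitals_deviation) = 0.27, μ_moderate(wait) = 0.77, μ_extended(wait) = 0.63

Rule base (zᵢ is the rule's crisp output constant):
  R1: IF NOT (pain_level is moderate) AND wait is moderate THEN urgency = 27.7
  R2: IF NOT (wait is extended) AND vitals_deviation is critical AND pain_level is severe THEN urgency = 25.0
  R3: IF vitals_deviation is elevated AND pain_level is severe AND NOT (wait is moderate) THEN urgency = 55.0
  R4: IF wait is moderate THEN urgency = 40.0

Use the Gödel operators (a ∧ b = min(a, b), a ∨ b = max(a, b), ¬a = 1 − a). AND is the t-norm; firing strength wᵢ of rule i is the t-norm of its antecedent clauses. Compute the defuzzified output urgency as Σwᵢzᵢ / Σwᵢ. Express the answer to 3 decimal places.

R1 (z=27.7): ¬moderate=1−0.71=0.29, moderate=0.77; AND[min(a, b)] → w = 0.29
R2 (z=25.0): ¬extended=1−0.63=0.37, critical=0.85, severe=0.87; AND[min(a, b)] → w = 0.37
R3 (z=55.0): elevated=0.64, severe=0.87, ¬moderate=1−0.77=0.23; AND[min(a, b)] → w = 0.23
R4 (z=40.0): moderate=0.77 → w = 0.77
Weighted average = (0.29·27.7 + 0.37·25.0 + 0.23·55.0 + 0.77·40.0) / (0.29 + 0.37 + 0.23 + 0.77)
  = 60.7330 / 1.6600 = 36.586

36.586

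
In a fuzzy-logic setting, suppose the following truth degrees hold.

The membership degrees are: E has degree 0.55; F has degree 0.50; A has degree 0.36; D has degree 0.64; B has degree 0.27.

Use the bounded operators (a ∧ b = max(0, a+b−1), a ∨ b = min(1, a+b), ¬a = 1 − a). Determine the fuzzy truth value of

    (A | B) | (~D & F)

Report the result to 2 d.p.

A | B = min(1, a+b) on (0.36, 0.27) = 0.63
~D = 1 − 0.64 = 0.36
~D & F = max(0, a+b−1) on (0.36, 0.50) = 0.00
(A | B) | (~D & F) = min(1, a+b) on (0.63, 0.00) = 0.63

0.63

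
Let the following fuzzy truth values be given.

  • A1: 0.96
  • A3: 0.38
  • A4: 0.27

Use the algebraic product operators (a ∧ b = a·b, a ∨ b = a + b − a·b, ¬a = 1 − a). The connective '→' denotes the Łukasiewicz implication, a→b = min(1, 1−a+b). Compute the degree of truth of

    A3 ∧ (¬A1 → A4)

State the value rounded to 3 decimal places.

¬A1 = 1 − 0.9600 = 0.0400
¬A1 → A4  [Łukasiewicz: min(1, 1−a+b)] with a=0.0400, b=0.2700 → 1.0000
A3 ∧ (¬A1 → A4) = a·b on (0.3800, 1.0000) = 0.3800

0.380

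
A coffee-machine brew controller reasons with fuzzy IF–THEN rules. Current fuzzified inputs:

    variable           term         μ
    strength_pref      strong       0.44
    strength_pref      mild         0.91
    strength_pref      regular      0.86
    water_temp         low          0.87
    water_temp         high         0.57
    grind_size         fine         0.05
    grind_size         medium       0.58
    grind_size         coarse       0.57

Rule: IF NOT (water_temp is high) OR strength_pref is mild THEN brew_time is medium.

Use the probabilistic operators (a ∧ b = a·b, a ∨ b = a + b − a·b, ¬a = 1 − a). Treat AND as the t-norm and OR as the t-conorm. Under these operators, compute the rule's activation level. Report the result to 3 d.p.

0.949

firing strength: ¬high=1−0.57=0.43, mild=0.91; OR[a + b − a·b] → w = 0.9487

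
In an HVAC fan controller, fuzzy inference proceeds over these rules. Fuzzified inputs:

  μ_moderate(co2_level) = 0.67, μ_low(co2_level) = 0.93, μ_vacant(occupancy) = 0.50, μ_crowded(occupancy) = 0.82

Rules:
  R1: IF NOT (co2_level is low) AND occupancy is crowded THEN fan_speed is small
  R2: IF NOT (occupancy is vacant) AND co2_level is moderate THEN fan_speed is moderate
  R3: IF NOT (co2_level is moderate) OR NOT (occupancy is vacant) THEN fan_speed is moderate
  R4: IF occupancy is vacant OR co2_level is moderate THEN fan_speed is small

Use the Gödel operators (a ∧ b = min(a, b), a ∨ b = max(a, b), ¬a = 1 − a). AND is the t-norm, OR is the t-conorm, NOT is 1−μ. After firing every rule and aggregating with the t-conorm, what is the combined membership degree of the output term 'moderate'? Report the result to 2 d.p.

0.50

R1: ¬low=1−0.93=0.07, crowded=0.82; AND[min(a, b)] → w = 0.07
R2: ¬vacant=1−0.50=0.50, moderate=0.67; AND[min(a, b)] → w = 0.50
R3: ¬moderate=1−0.67=0.33, ¬vacant=1−0.50=0.50; OR[max(a, b)] → w = 0.50
R4: vacant=0.50, moderate=0.67; OR[max(a, b)] → w = 0.67
Rules with consequent 'moderate': {R2, R3} → strengths 0.50, 0.50
Aggregate via t-conorm [max(a, b)]: 0.50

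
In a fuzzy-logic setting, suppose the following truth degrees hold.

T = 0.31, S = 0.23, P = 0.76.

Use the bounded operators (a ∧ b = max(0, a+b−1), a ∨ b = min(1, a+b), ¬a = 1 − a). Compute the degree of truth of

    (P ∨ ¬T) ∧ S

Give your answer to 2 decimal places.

¬T = 1 − 0.31 = 0.69
P ∨ ¬T = min(1, a+b) on (0.76, 0.69) = 1.00
(P ∨ ¬T) ∧ S = max(0, a+b−1) on (1.00, 0.23) = 0.23

0.23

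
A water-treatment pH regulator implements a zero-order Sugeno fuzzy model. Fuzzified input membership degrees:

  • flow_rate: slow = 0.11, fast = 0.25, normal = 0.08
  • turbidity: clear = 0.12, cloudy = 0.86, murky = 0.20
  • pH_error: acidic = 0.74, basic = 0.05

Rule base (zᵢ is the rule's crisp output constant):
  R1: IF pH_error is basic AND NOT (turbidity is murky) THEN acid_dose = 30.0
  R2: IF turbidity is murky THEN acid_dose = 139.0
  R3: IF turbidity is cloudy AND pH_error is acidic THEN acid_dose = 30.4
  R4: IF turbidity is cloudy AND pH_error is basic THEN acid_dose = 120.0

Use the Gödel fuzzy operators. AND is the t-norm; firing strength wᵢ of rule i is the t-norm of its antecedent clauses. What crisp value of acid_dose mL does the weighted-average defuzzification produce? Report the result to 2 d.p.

R1 (z=30.0): basic=0.05, ¬murky=1−0.20=0.80; AND[min(a, b)] → w = 0.05
R2 (z=139.0): murky=0.20 → w = 0.20
R3 (z=30.4): cloudy=0.86, acidic=0.74; AND[min(a, b)] → w = 0.74
R4 (z=120.0): cloudy=0.86, basic=0.05; AND[min(a, b)] → w = 0.05
Weighted average = (0.05·30.0 + 0.20·139.0 + 0.74·30.4 + 0.05·120.0) / (0.05 + 0.20 + 0.74 + 0.05)
  = 57.7960 / 1.0400 = 55.57

55.57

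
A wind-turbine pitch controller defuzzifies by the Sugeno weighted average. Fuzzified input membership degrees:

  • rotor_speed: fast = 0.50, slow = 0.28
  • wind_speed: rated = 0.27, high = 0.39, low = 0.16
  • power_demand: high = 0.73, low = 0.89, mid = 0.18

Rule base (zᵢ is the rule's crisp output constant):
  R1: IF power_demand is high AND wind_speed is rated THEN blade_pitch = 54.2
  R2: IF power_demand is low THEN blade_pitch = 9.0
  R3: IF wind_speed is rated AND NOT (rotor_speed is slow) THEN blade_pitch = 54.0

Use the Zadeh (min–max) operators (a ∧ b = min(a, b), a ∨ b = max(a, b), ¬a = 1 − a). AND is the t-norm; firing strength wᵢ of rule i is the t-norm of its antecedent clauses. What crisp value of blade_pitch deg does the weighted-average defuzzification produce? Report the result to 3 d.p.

R1 (z=54.2): high=0.73, rated=0.27; AND[min(a, b)] → w = 0.27
R2 (z=9.0): low=0.89 → w = 0.89
R3 (z=54.0): rated=0.27, ¬slow=1−0.28=0.72; AND[min(a, b)] → w = 0.27
Weighted average = (0.27·54.2 + 0.89·9.0 + 0.27·54.0) / (0.27 + 0.89 + 0.27)
  = 37.2240 / 1.4300 = 26.031

26.031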